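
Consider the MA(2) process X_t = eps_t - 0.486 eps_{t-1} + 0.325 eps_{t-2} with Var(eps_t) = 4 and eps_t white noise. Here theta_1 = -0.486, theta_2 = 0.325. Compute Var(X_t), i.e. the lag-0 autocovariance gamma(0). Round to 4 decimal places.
\gamma(0) = 5.3673

For an MA(q) process X_t = eps_t + sum_i theta_i eps_{t-i} with
Var(eps_t) = sigma^2, the variance is
  gamma(0) = sigma^2 * (1 + sum_i theta_i^2).
  sum_i theta_i^2 = (-0.486)^2 + (0.325)^2 = 0.236196 + 0.105625 = 0.341821.
  gamma(0) = 4 * (1 + 0.341821) = 4 * 1.341821 = 5.367284, which rounds to 5.3673.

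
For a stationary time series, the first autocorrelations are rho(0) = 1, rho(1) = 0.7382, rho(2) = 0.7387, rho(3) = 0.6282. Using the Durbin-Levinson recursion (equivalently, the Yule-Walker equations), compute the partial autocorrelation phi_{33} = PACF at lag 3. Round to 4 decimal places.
\phi_{33} = 0.0020

The PACF at lag k is phi_{kk}, the last component of the solution
to the Yule-Walker system G_k phi = r_k where
  (G_k)_{ij} = rho(|i - j|), (r_k)_i = rho(i), i,j = 1..k.
Equivalently, Durbin-Levinson gives phi_{kk} iteratively:
  phi_{11} = rho(1)
  phi_{kk} = [rho(k) - sum_{j=1..k-1} phi_{k-1,j} rho(k-j)]
            / [1 - sum_{j=1..k-1} phi_{k-1,j} rho(j)],
  phi_{k,j} = phi_{k-1,j} - phi_{kk} phi_{k-1,k-j},  j = 1..k-1.
Step k = 1:
  phi_11 = rho(1) = 0.7382.
Step k = 2:
  phi_22 = [rho(2) - phi_11 rho(1)] / [1 - phi_11 rho(1)] = [0.7387 - (0.7382)(0.7382)] / [1 - (0.7382)(0.7382)]
         = 0.19376076 / 0.45506076 = 0.425791.
  Update: phi_21 = phi_11 - phi_22 phi_11 = 0.7382 - (0.425791)(0.7382) = 0.423881.
Step k = 3:
  phi_33 = [rho(3) - phi_21 rho(2) - phi_22 rho(1)] / [1 - phi_21 rho(1) - phi_22 rho(2)]
    numerator   = 0.6282 - (0.423881)(0.7387) - (0.425791)(0.7382) = 0.00076013
    denominator = 1 - (0.423881)(0.7382) - (0.425791)(0.7387) = 0.37255918
  phi_33 = 0.00076013 / 0.37255918 = 0.002.
Therefore phi_{33} = 0.0020.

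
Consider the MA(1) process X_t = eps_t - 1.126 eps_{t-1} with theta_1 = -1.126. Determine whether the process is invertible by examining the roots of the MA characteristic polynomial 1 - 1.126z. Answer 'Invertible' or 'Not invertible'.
\text{Not invertible}

The MA(q) characteristic polynomial is P(z) = 1 - 1.126z.
Invertibility requires all roots to lie outside the unit circle, i.e. |z| > 1 for every root.
This is linear in z: 1 + (-1.126) z = 0  =>  z = -1/(-1.126) = 0.888099,  |z| = 0.888099.
Moduli of all roots: 0.8881.
All moduli strictly greater than 1? No.
Verdict: Not invertible.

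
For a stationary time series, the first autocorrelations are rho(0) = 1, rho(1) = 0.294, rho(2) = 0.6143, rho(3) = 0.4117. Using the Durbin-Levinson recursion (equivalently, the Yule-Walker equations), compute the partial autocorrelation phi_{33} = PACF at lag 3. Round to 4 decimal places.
\phi_{33} = 0.2721

The PACF at lag k is phi_{kk}, the last component of the solution
to the Yule-Walker system G_k phi = r_k where
  (G_k)_{ij} = rho(|i - j|), (r_k)_i = rho(i), i,j = 1..k.
Equivalently, Durbin-Levinson gives phi_{kk} iteratively:
  phi_{11} = rho(1)
  phi_{kk} = [rho(k) - sum_{j=1..k-1} phi_{k-1,j} rho(k-j)]
            / [1 - sum_{j=1..k-1} phi_{k-1,j} rho(j)],
  phi_{k,j} = phi_{k-1,j} - phi_{kk} phi_{k-1,k-j},  j = 1..k-1.
Step k = 1:
  phi_11 = rho(1) = 0.294.
Step k = 2:
  phi_22 = [rho(2) - phi_11 rho(1)] / [1 - phi_11 rho(1)] = [0.6143 - (0.294)(0.294)] / [1 - (0.294)(0.294)]
         = 0.527864 / 0.913564 = 0.577807.
  Update: phi_21 = phi_11 - phi_22 phi_11 = 0.294 - (0.577807)(0.294) = 0.124125.
Step k = 3:
  phi_33 = [rho(3) - phi_21 rho(2) - phi_22 rho(1)] / [1 - phi_21 rho(1) - phi_22 rho(2)]
    numerator   = 0.4117 - (0.124125)(0.6143) - (0.577807)(0.294) = 0.16557487
    denominator = 1 - (0.124125)(0.294) - (0.577807)(0.6143) = 0.6085603
  phi_33 = 0.16557487 / 0.6085603 = 0.2721.
Therefore phi_{33} = 0.2721.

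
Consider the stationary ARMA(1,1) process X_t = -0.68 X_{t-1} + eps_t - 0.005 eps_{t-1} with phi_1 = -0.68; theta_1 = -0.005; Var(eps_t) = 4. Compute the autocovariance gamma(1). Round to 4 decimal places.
\gamma(1) = -5.1141

Multiply the model equation by X_{t-k} and take expectations. With theta_0 = psi_0 = 1 and psi_j the MA(infinity) weights, this gives
  gamma(k) - sum_i phi_i gamma(k-i) = c_k,
  c_k = sigma^2 * sum_{j=k..q} theta_j psi_{j-k}   (c_k = 0 for k > q),
using gamma(-m) = gamma(m).
psi-weights needed (psi_j = theta_j + sum_i phi_i psi_{j-i}):
  psi_1 = theta_1 + phi_1 = -0.005 + (-0.68) = -0.685
Right-hand sides:
  c_0 = sigma^2 (1 + theta_1 psi_1) = 4 * (1 + (-0.005)(-0.685)) = 4 * 1.003425 = 4.0137
  c_1 = sigma^2 theta_1 = 4 * (-0.005) = -0.02
  c_2 = 0
Equations for k = 0 and k = 1 (AR order 1):
  gamma(0) = phi_1 gamma(1) + c_0
  gamma(1) = phi_1 gamma(0) + c_1
Substituting the second into the first: gamma(0) (1 - phi_1^2) = c_0 + phi_1 c_1, so
  gamma(0) = (c_0 + phi_1 c_1) / (1 - phi_1^2) = (4.0137 + (-0.68)(-0.02)) / (1 - (-0.68)^2) = 4.0273 / 0.5376 = 7.491257.
  gamma(1) = phi_1 gamma(0) + c_1 = (-0.68)(7.491257) + (-0.02) = -5.114055.
Therefore gamma(1) = -5.1141 (to 4 decimal places).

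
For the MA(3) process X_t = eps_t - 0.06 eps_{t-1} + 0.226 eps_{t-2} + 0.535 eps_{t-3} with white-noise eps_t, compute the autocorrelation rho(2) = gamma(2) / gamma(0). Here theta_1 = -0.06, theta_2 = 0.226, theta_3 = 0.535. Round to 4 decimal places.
\rho(2) = 0.1446

For an MA(q) process with theta_0 = 1, the autocovariance is
  gamma(k) = sigma^2 * sum_{i=0..q-k} theta_i * theta_{i+k},
and rho(k) = gamma(k) / gamma(0). Sigma^2 cancels.
  numerator   = (1)*(0.226) + (-0.06)*(0.535) = 0.1939.
  denominator = (1)^2 + (-0.06)^2 + (0.226)^2 + (0.535)^2 = 1.340901.
  rho(2) = 0.1939 / 1.340901 = 0.1446.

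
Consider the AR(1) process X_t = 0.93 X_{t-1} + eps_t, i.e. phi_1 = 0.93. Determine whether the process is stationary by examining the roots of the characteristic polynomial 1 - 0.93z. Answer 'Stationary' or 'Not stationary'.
\text{Stationary}

The AR(p) characteristic polynomial is P(z) = 1 - 0.93z.
Stationarity requires all roots to lie outside the unit circle, i.e. |z| > 1 for every root.
This is linear in z: 1 + (-0.93) z = 0  =>  z = -1/(-0.93) = 1.075269,  |z| = 1.075269.
Moduli of all roots: 1.0753.
All moduli strictly greater than 1? Yes.
Verdict: Stationary.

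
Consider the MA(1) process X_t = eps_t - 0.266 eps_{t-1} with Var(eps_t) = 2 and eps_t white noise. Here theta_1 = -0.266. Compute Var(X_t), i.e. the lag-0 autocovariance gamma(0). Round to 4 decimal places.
\gamma(0) = 2.1415

For an MA(q) process X_t = eps_t + sum_i theta_i eps_{t-i} with
Var(eps_t) = sigma^2, the variance is
  gamma(0) = sigma^2 * (1 + sum_i theta_i^2).
  sum_i theta_i^2 = (-0.266)^2 = 0.070756.
  gamma(0) = 2 * (1 + 0.070756) = 2 * 1.070756 = 2.141512, which rounds to 2.1415.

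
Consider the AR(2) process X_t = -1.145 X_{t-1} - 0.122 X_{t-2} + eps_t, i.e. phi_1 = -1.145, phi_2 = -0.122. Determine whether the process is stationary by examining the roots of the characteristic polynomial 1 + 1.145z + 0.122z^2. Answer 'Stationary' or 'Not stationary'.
\text{Not stationary}

The AR(p) characteristic polynomial is P(z) = 1 + 1.145z + 0.122z^2.
Stationarity requires all roots to lie outside the unit circle, i.e. |z| > 1 for every root.
Set 1 + (1.145) z + (0.122) z^2 = 0, i.e. a z^2 + b z + c = 0 with a = 0.122, b = 1.145, c = 1.
Discriminant D = b^2 - 4ac = (1.145)^2 - 4*(0.122)*1 = 1.311025 - (0.488) = 0.823025.
D >= 0, so the roots are real: z = (-b +/- sqrt(D)) / (2a) = (-1.145 +/- 0.907207) / (0.244).
  z_1 = (-1.145 + 0.907207) / (0.244) = -0.9746,   |z_1| = 0.9746.
  z_2 = (-1.145 - 0.907207) / (0.244) = -8.4107,   |z_2| = 8.4107.
Moduli of all roots: 0.9746, 8.4107.
All moduli strictly greater than 1? No.
Verdict: Not stationary.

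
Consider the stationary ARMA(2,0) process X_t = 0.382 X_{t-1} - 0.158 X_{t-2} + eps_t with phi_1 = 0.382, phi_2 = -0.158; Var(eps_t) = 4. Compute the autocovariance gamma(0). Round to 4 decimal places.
\gamma(0) = 4.6034

Multiply the model equation by X_{t-k} and take expectations. With theta_0 = psi_0 = 1 and psi_j the MA(infinity) weights, this gives
  gamma(k) - sum_i phi_i gamma(k-i) = c_k,
  c_k = sigma^2 * sum_{j=k..q} theta_j psi_{j-k}   (c_k = 0 for k > q),
using gamma(-m) = gamma(m).
Pure AR (q = 0): c_0 = sigma^2 = 4, c_k = 0 for k >= 1.
Equations for k = 0, 1, 2 (AR order 2, c_2 = 0):
  (E0) gamma(0) = phi_1 gamma(1) + phi_2 gamma(2) + c_0
  (E1) gamma(1) = phi_1 gamma(0) + phi_2 gamma(1) + c_1
  (E2) gamma(2) = phi_1 gamma(1) + phi_2 gamma(0)
From (E1): gamma(1) = A gamma(0) + B with
  A = phi_1 / (1 - phi_2) = 0.382 / 1.158 = 0.329879,   B = c_1 / (1 - phi_2) = 0 / 1.158 = 0.
Insert (E2) into (E0): gamma(0) (1 - phi_2^2) = phi_1 (1 + phi_2) gamma(1) + c_0.
  phi_1 (1 + phi_2) = (0.382)(0.842) = 0.321644,   1 - phi_2^2 = 0.975036.
Replace gamma(1) by A gamma(0) + B and collect gamma(0):
  gamma(0) [0.975036 - (0.321644)(0.329879)] = c_0 = 4
  gamma(0) * 0.868932 = 4
  gamma(0) = 4 / 0.868932 = 4.60335.
Therefore gamma(0) = 4.6034 (to 4 decimal places).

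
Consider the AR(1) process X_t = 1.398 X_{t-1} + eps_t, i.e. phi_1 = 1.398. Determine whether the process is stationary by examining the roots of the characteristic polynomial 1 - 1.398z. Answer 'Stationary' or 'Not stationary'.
\text{Not stationary}

The AR(p) characteristic polynomial is P(z) = 1 - 1.398z.
Stationarity requires all roots to lie outside the unit circle, i.e. |z| > 1 for every root.
This is linear in z: 1 + (-1.398) z = 0  =>  z = -1/(-1.398) = 0.715308,  |z| = 0.715308.
Moduli of all roots: 0.7153.
All moduli strictly greater than 1? No.
Verdict: Not stationary.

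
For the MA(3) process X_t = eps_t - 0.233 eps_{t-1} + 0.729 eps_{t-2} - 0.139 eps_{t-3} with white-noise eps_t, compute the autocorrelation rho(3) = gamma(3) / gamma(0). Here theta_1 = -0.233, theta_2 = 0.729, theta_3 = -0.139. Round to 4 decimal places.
\rho(3) = -0.0866

For an MA(q) process with theta_0 = 1, the autocovariance is
  gamma(k) = sigma^2 * sum_{i=0..q-k} theta_i * theta_{i+k},
and rho(k) = gamma(k) / gamma(0). Sigma^2 cancels.
  numerator   = (1)*(-0.139) = -0.139.
  denominator = (1)^2 + (-0.233)^2 + (0.729)^2 + (-0.139)^2 = 1.605051.
  rho(3) = -0.139 / 1.605051 = -0.0866.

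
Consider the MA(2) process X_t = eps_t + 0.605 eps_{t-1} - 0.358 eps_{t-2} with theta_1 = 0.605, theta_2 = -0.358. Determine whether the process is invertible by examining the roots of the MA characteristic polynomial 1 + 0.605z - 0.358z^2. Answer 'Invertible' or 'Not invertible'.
\text{Invertible}

The MA(q) characteristic polynomial is P(z) = 1 + 0.605z - 0.358z^2.
Invertibility requires all roots to lie outside the unit circle, i.e. |z| > 1 for every root.
Set 1 + (0.605) z + (-0.358) z^2 = 0, i.e. a z^2 + b z + c = 0 with a = -0.358, b = 0.605, c = 1.
Discriminant D = b^2 - 4ac = (0.605)^2 - 4*(-0.358)*1 = 0.366025 - (-1.432) = 1.798025.
D >= 0, so the roots are real: z = (-b +/- sqrt(D)) / (2a) = (-0.605 +/- 1.340905) / (-0.716).
  z_1 = (-0.605 + 1.340905) / (-0.716) = -1.0278,   |z_1| = 1.0278.
  z_2 = (-0.605 - 1.340905) / (-0.716) = 2.7177,   |z_2| = 2.7177.
Moduli of all roots: 1.0278, 2.7177.
All moduli strictly greater than 1? Yes.
Verdict: Invertible.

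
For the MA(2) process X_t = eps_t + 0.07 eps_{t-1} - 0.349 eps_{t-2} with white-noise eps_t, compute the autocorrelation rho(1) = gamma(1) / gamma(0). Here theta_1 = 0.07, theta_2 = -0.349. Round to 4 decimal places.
\rho(1) = 0.0404

For an MA(q) process with theta_0 = 1, the autocovariance is
  gamma(k) = sigma^2 * sum_{i=0..q-k} theta_i * theta_{i+k},
and rho(k) = gamma(k) / gamma(0). Sigma^2 cancels.
  numerator   = (1)*(0.07) + (0.07)*(-0.349) = 0.04557.
  denominator = (1)^2 + (0.07)^2 + (-0.349)^2 = 1.126701.
  rho(1) = 0.04557 / 1.126701 = 0.0404.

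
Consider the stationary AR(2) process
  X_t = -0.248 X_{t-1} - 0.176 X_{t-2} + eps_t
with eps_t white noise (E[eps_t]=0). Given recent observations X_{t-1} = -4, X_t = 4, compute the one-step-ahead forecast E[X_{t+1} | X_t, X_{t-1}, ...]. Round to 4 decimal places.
E[X_{t+1} \mid \mathcal F_t] = -0.2880

For an AR(p) model X_t = c + sum_i phi_i X_{t-i} + eps_t, the
one-step-ahead conditional mean is
  E[X_{t+1} | X_t, ...] = c + sum_i phi_i X_{t+1-i}.
Substitute known values:
  E[X_{t+1} | ...] = (-0.248) * (4) + (-0.176) * (-4)
                   = -0.2880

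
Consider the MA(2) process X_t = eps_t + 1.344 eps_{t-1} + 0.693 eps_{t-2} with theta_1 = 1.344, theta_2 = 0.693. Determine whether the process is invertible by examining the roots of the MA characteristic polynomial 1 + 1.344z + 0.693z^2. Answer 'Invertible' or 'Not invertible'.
\text{Invertible}

The MA(q) characteristic polynomial is P(z) = 1 + 1.344z + 0.693z^2.
Invertibility requires all roots to lie outside the unit circle, i.e. |z| > 1 for every root.
Set 1 + (1.344) z + (0.693) z^2 = 0, i.e. a z^2 + b z + c = 0 with a = 0.693, b = 1.344, c = 1.
Discriminant D = b^2 - 4ac = (1.344)^2 - 4*(0.693)*1 = 1.806336 - (2.772) = -0.965664.
D < 0, so the roots are the complex-conjugate pair z = (-b +/- i sqrt(-D)) / (2a) = -0.9697 +/- 0.709i.
For a conjugate pair |z|^2 = z * conj(z) = (product of roots) = c/a = 1/(0.693) = 1.443001, so |z| = sqrt(1.443001) = 1.2012 for both roots.
Moduli of all roots: 1.2012, 1.2012.
All moduli strictly greater than 1? Yes.
Verdict: Invertible.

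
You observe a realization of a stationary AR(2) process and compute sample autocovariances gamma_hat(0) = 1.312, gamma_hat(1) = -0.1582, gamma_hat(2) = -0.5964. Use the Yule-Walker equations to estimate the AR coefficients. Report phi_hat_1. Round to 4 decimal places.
\hat\phi_{1} = -0.1780

The Yule-Walker equations for an AR(p) process read, in matrix form,
  Gamma_p phi = r_p,   with   (Gamma_p)_{ij} = gamma(|i - j|),
                       (r_p)_i = gamma(i),   i,j = 1..p.
Substitute the sample gammas (Toeplitz matrix and right-hand side of size 2):
  Gamma_p = [[1.312, -0.1582], [-0.1582, 1.312]]
  r_p     = [-0.1582, -0.5964]
Written out:
  1.312 phi_1 - 0.1582 phi_2 = -0.1582
  -0.1582 phi_1 + 1.312 phi_2 = -0.5964
Solve by Cramer's rule:
  det = gamma(0)^2 - gamma(1)^2 = (1.312)^2 - (-0.1582)^2 = 1.721344 - 0.02502724 = 1.69631676
  phi_hat_1 = [gamma(1) gamma(0) - gamma(1) gamma(2)] / det = [(-0.1582)(1.312) - (-0.1582)(-0.5964)] / 1.69631676 = -0.30190888 / 1.69631676 = -0.178
  phi_hat_2 = [gamma(0) gamma(2) - gamma(1)^2] / det = [(1.312)(-0.5964) - (-0.1582)^2] / 1.69631676 = -0.80750404 / 1.69631676 = -0.476
So phi_hat = [-0.1780, -0.4760].
Therefore phi_hat_1 = -0.1780.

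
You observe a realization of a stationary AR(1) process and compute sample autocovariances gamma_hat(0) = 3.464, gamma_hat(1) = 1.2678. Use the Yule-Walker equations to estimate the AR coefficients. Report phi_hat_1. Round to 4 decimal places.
\hat\phi_{1} = 0.3660

The Yule-Walker equations for an AR(p) process read, in matrix form,
  Gamma_p phi = r_p,   with   (Gamma_p)_{ij} = gamma(|i - j|),
                       (r_p)_i = gamma(i),   i,j = 1..p.
Substitute the sample gammas (Toeplitz matrix and right-hand side of size 1):
  Gamma_p = [[3.464]]
  r_p     = [1.2678]
With p = 1 this is the single equation gamma(0) phi_1 = gamma(1):
  phi_hat_1 = gamma(1) / gamma(0) = 1.2678 / 3.464 = 0.3660.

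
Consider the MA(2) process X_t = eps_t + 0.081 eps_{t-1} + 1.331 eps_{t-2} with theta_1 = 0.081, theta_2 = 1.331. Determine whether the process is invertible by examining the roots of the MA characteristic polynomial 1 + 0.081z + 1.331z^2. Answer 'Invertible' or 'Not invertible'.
\text{Not invertible}

The MA(q) characteristic polynomial is P(z) = 1 + 0.081z + 1.331z^2.
Invertibility requires all roots to lie outside the unit circle, i.e. |z| > 1 for every root.
Set 1 + (0.081) z + (1.331) z^2 = 0, i.e. a z^2 + b z + c = 0 with a = 1.331, b = 0.081, c = 1.
Discriminant D = b^2 - 4ac = (0.081)^2 - 4*(1.331)*1 = 0.006561 - (5.324) = -5.317439.
D < 0, so the roots are the complex-conjugate pair z = (-b +/- i sqrt(-D)) / (2a) = -0.0304 +/- 0.8662i.
For a conjugate pair |z|^2 = z * conj(z) = (product of roots) = c/a = 1/(1.331) = 0.751315, so |z| = sqrt(0.751315) = 0.8668 for both roots.
Moduli of all roots: 0.8668, 0.8668.
All moduli strictly greater than 1? No.
Verdict: Not invertible.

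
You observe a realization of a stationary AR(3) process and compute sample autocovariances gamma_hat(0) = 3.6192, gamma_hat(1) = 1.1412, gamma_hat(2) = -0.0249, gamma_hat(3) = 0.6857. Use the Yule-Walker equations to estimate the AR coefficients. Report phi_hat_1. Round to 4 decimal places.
\hat\phi_{1} = 0.3830

The Yule-Walker equations for an AR(p) process read, in matrix form,
  Gamma_p phi = r_p,   with   (Gamma_p)_{ij} = gamma(|i - j|),
                       (r_p)_i = gamma(i),   i,j = 1..p.
Substitute the sample gammas (Toeplitz matrix and right-hand side of size 3):
  Gamma_p = [[3.6192, 1.1412, -0.0249], [1.1412, 3.6192, 1.1412], [-0.0249, 1.1412, 3.6192]]
  r_p     = [1.1412, -0.0249, 0.6857]
Written out (R1..R3):
  (R1) 3.6192 phi_1 + 1.1412 phi_2 - 0.0249 phi_3 = 1.1412
  (R2) 1.1412 phi_1 + 3.6192 phi_2 + 1.1412 phi_3 = -0.0249
  (R3) -0.0249 phi_1 + 1.1412 phi_2 + 3.6192 phi_3 = 0.6857
Gaussian elimination:
  R2 <- R2 - (1.1412/3.6192) R1 = R2 - (0.315318) R1:  3.259359 phi_2 + 1.149051 phi_3 = -0.384741
  R3 <- R3 - (-0.0249/3.6192) R1 = R3 - (-0.00688) R1:  1.149051 phi_2 + 3.619029 phi_3 = 0.693551
  R3 <- R3 - (1.149051/3.259359) R2 = R3 - (0.352539) R2:  3.213943 phi_3 = 0.829188
Back-substitution:
  phi_hat_3 = 0.829188 / 3.213943 = 0.257997
  phi_hat_2 = (-0.384741 - (1.149051)(0.257997)) / 3.259359 = -0.208996
  phi_hat_1 = (1.1412 - (1.1412)(-0.208996) - (-0.0249)(0.257997)) / 3.6192 = 0.382994
So phi_hat = [0.3830, -0.2090, 0.2580].
Therefore phi_hat_1 = 0.3830.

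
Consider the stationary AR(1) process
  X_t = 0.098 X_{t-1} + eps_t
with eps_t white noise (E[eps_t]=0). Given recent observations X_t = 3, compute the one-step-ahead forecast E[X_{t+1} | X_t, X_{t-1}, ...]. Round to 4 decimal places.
E[X_{t+1} \mid \mathcal F_t] = 0.2940

For an AR(p) model X_t = c + sum_i phi_i X_{t-i} + eps_t, the
one-step-ahead conditional mean is
  E[X_{t+1} | X_t, ...] = c + sum_i phi_i X_{t+1-i}.
Substitute known values:
  E[X_{t+1} | ...] = (0.098) * (3)
                   = 0.2940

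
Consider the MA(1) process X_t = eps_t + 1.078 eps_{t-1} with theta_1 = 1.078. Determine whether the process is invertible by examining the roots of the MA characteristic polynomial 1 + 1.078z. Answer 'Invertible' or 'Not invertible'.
\text{Not invertible}

The MA(q) characteristic polynomial is P(z) = 1 + 1.078z.
Invertibility requires all roots to lie outside the unit circle, i.e. |z| > 1 for every root.
This is linear in z: 1 + (1.078) z = 0  =>  z = -1/(1.078) = -0.927644,  |z| = 0.927644.
Moduli of all roots: 0.9276.
All moduli strictly greater than 1? No.
Verdict: Not invertible.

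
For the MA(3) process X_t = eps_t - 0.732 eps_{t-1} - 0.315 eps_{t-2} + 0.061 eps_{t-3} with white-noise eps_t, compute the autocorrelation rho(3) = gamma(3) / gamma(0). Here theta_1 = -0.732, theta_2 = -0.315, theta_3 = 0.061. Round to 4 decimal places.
\rho(3) = 0.0372

For an MA(q) process with theta_0 = 1, the autocovariance is
  gamma(k) = sigma^2 * sum_{i=0..q-k} theta_i * theta_{i+k},
and rho(k) = gamma(k) / gamma(0). Sigma^2 cancels.
  numerator   = (1)*(0.061) = 0.061.
  denominator = (1)^2 + (-0.732)^2 + (-0.315)^2 + (0.061)^2 = 1.63877.
  rho(3) = 0.061 / 1.63877 = 0.0372.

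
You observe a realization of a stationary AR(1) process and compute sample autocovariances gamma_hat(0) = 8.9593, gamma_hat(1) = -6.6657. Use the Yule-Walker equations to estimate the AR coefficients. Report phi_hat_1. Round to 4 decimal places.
\hat\phi_{1} = -0.7440

The Yule-Walker equations for an AR(p) process read, in matrix form,
  Gamma_p phi = r_p,   with   (Gamma_p)_{ij} = gamma(|i - j|),
                       (r_p)_i = gamma(i),   i,j = 1..p.
Substitute the sample gammas (Toeplitz matrix and right-hand side of size 1):
  Gamma_p = [[8.9593]]
  r_p     = [-6.6657]
With p = 1 this is the single equation gamma(0) phi_1 = gamma(1):
  phi_hat_1 = gamma(1) / gamma(0) = -6.6657 / 8.9593 = -0.7440.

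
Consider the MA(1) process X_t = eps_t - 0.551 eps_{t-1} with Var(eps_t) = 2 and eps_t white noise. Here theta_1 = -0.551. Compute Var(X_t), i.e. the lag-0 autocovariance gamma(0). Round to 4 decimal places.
\gamma(0) = 2.6072

For an MA(q) process X_t = eps_t + sum_i theta_i eps_{t-i} with
Var(eps_t) = sigma^2, the variance is
  gamma(0) = sigma^2 * (1 + sum_i theta_i^2).
  sum_i theta_i^2 = (-0.551)^2 = 0.303601.
  gamma(0) = 2 * (1 + 0.303601) = 2 * 1.303601 = 2.607202, which rounds to 2.6072.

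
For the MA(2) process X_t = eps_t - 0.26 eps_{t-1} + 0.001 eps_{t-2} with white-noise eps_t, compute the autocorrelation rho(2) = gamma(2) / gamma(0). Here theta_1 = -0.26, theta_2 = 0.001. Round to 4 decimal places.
\rho(2) = 0.0009

For an MA(q) process with theta_0 = 1, the autocovariance is
  gamma(k) = sigma^2 * sum_{i=0..q-k} theta_i * theta_{i+k},
and rho(k) = gamma(k) / gamma(0). Sigma^2 cancels.
  numerator   = (1)*(0.001) = 0.001.
  denominator = (1)^2 + (-0.26)^2 + (0.001)^2 = 1.067601.
  rho(2) = 0.001 / 1.067601 = 0.0009.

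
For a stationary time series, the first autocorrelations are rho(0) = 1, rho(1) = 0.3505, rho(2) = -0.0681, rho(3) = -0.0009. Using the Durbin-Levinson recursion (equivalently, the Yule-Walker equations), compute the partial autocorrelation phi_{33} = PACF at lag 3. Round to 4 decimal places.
\phi_{33} = 0.1250

The PACF at lag k is phi_{kk}, the last component of the solution
to the Yule-Walker system G_k phi = r_k where
  (G_k)_{ij} = rho(|i - j|), (r_k)_i = rho(i), i,j = 1..k.
Equivalently, Durbin-Levinson gives phi_{kk} iteratively:
  phi_{11} = rho(1)
  phi_{kk} = [rho(k) - sum_{j=1..k-1} phi_{k-1,j} rho(k-j)]
            / [1 - sum_{j=1..k-1} phi_{k-1,j} rho(j)],
  phi_{k,j} = phi_{k-1,j} - phi_{kk} phi_{k-1,k-j},  j = 1..k-1.
Step k = 1:
  phi_11 = rho(1) = 0.3505.
Step k = 2:
  phi_22 = [rho(2) - phi_11 rho(1)] / [1 - phi_11 rho(1)] = [-0.0681 - (0.3505)(0.3505)] / [1 - (0.3505)(0.3505)]
         = -0.19095025 / 0.87714975 = -0.217694.
  Update: phi_21 = phi_11 - phi_22 phi_11 = 0.3505 - (-0.217694)(0.3505) = 0.426802.
Step k = 3:
  phi_33 = [rho(3) - phi_21 rho(2) - phi_22 rho(1)] / [1 - phi_21 rho(1) - phi_22 rho(2)]
    numerator   = -0.0009 - (0.426802)(-0.0681) - (-0.217694)(0.3505) = 0.10446695
    denominator = 1 - (0.426802)(0.3505) - (-0.217694)(-0.0681) = 0.83558102
  phi_33 = 0.10446695 / 0.83558102 = 0.125.
Therefore phi_{33} = 0.1250.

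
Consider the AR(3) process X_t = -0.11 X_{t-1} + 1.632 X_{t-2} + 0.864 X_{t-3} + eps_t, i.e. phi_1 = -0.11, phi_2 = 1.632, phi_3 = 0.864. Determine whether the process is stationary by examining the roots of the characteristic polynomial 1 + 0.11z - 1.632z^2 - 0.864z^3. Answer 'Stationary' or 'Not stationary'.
\text{Not stationary}

The AR(p) characteristic polynomial is P(z) = 1 + 0.11z - 1.632z^2 - 0.864z^3.
Stationarity requires all roots to lie outside the unit circle, i.e. |z| > 1 for every root.
Degree 3: look for a simple real root z0 first, then factor out (1 - z/z0) and solve the remaining quadratic.
Testing z0 = -1.25: P(-1.25) = 1 + (0.11)(-1.25) + (-1.632)(-1.25)^2 + (-0.864)(-1.25)^3
  = 1 + (-0.1375) + (-2.55) + (1.6875) = 0.  So z_0 = -1.25 is a root, |z_0| = 1.25.
Divide out the factor (1 + 0.8 z) = (1 - z/z0) (since 1/z0 = -0.8):
  P(z) = (1 + 0.8 z)(1 + (-0.69) z + (-1.08) z^2)
  [check: z-coef -0.69 - (-0.8) = 0.11; z^2-coef -1.08 - (-0.8)(-0.69) = -1.632; z^3-coef -(-0.8)(-1.08) = -0.864.]
Remaining roots from the quadratic factor 1 + (-0.69) z + (-1.08) z^2:
  Set 1 + (-0.69) z + (-1.08) z^2 = 0, i.e. a z^2 + b z + c = 0 with a = -1.08, b = -0.69, c = 1.
  Discriminant D = b^2 - 4ac = (-0.69)^2 - 4*(-1.08)*1 = 0.4761 - (-4.32) = 4.7961.
  D >= 0, so the roots are real: z = (-b +/- sqrt(D)) / (2a) = (0.69 +/- 2.19) / (-2.16).
    z_1 = (0.69 + 2.19) / (-2.16) = -1.3333,   |z_1| = 1.3333.
    z_2 = (0.69 - 2.19) / (-2.16) = 0.6944,   |z_2| = 0.6944.
Moduli of all roots: 1.2500, 1.3333, 0.6944.
All moduli strictly greater than 1? No.
Verdict: Not stationary.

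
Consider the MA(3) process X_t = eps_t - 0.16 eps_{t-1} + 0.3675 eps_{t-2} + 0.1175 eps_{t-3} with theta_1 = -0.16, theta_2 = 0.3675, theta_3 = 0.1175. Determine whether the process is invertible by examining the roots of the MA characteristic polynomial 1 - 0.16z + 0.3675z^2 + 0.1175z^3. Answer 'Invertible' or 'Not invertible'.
\text{Invertible}

The MA(q) characteristic polynomial is P(z) = 1 - 0.16z + 0.3675z^2 + 0.1175z^3.
Invertibility requires all roots to lie outside the unit circle, i.e. |z| > 1 for every root.
Degree 3: look for a simple real root z0 first, then factor out (1 - z/z0) and solve the remaining quadratic.
Testing z0 = -4: P(-4) = 1 + (-0.16)(-4) + (0.3675)(-4)^2 + (0.1175)(-4)^3
  = 1 + (0.64) + (5.88) + (-7.52) = 0.  So z_0 = -4 is a root, |z_0| = 4.
Divide out the factor (1 + 0.25 z) = (1 - z/z0) (since 1/z0 = -0.25):
  P(z) = (1 + 0.25 z)(1 + (-0.41) z + (0.47) z^2)
  [check: z-coef -0.41 - (-0.25) = -0.16; z^2-coef 0.47 - (-0.25)(-0.41) = 0.3675; z^3-coef -(-0.25)(0.47) = 0.1175.]
Remaining roots from the quadratic factor 1 + (-0.41) z + (0.47) z^2:
  Set 1 + (-0.41) z + (0.47) z^2 = 0, i.e. a z^2 + b z + c = 0 with a = 0.47, b = -0.41, c = 1.
  Discriminant D = b^2 - 4ac = (-0.41)^2 - 4*(0.47)*1 = 0.1681 - (1.88) = -1.7119.
  D < 0, so the roots are the complex-conjugate pair z = (-b +/- i sqrt(-D)) / (2a) = 0.4362 +/- 1.3919i.
  For a conjugate pair |z|^2 = z * conj(z) = (product of roots) = c/a = 1/(0.47) = 2.12766, so |z| = sqrt(2.12766) = 1.4586 for both roots.
Moduli of all roots: 4.0000, 1.4586, 1.4586.
All moduli strictly greater than 1? Yes.
Verdict: Invertible.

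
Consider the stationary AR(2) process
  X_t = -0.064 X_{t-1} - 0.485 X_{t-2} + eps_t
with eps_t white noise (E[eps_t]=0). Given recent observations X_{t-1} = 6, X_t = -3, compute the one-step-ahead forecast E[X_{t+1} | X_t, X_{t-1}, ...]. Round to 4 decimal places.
E[X_{t+1} \mid \mathcal F_t] = -2.7180

For an AR(p) model X_t = c + sum_i phi_i X_{t-i} + eps_t, the
one-step-ahead conditional mean is
  E[X_{t+1} | X_t, ...] = c + sum_i phi_i X_{t+1-i}.
Substitute known values:
  E[X_{t+1} | ...] = (-0.064) * (-3) + (-0.485) * (6)
                   = -2.7180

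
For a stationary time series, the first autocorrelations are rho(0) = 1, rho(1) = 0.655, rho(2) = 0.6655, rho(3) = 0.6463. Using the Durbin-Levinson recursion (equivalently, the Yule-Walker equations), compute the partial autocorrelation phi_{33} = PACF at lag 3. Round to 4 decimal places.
\phi_{33} = 0.2530

The PACF at lag k is phi_{kk}, the last component of the solution
to the Yule-Walker system G_k phi = r_k where
  (G_k)_{ij} = rho(|i - j|), (r_k)_i = rho(i), i,j = 1..k.
Equivalently, Durbin-Levinson gives phi_{kk} iteratively:
  phi_{11} = rho(1)
  phi_{kk} = [rho(k) - sum_{j=1..k-1} phi_{k-1,j} rho(k-j)]
            / [1 - sum_{j=1..k-1} phi_{k-1,j} rho(j)],
  phi_{k,j} = phi_{k-1,j} - phi_{kk} phi_{k-1,k-j},  j = 1..k-1.
Step k = 1:
  phi_11 = rho(1) = 0.655.
Step k = 2:
  phi_22 = [rho(2) - phi_11 rho(1)] / [1 - phi_11 rho(1)] = [0.6655 - (0.655)(0.655)] / [1 - (0.655)(0.655)]
         = 0.236475 / 0.570975 = 0.41416.
  Update: phi_21 = phi_11 - phi_22 phi_11 = 0.655 - (0.41416)(0.655) = 0.383725.
Step k = 3:
  phi_33 = [rho(3) - phi_21 rho(2) - phi_22 rho(1)] / [1 - phi_21 rho(1) - phi_22 rho(2)]
    numerator   = 0.6463 - (0.383725)(0.6655) - (0.41416)(0.655) = 0.11965608
    denominator = 1 - (0.383725)(0.655) - (0.41416)(0.6655) = 0.47303652
  phi_33 = 0.11965608 / 0.47303652 = 0.253.
Therefore phi_{33} = 0.2530.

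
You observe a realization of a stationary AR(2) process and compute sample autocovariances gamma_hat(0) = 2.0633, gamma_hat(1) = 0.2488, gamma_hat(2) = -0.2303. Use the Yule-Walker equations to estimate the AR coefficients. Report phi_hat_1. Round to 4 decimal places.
\hat\phi_{1} = 0.1360

The Yule-Walker equations for an AR(p) process read, in matrix form,
  Gamma_p phi = r_p,   with   (Gamma_p)_{ij} = gamma(|i - j|),
                       (r_p)_i = gamma(i),   i,j = 1..p.
Substitute the sample gammas (Toeplitz matrix and right-hand side of size 2):
  Gamma_p = [[2.0633, 0.2488], [0.2488, 2.0633]]
  r_p     = [0.2488, -0.2303]
Written out:
  2.0633 phi_1 + 0.2488 phi_2 = 0.2488
  0.2488 phi_1 + 2.0633 phi_2 = -0.2303
Solve by Cramer's rule:
  det = gamma(0)^2 - gamma(1)^2 = (2.0633)^2 - (0.2488)^2 = 4.25720689 - 0.06190144 = 4.19530545
  phi_hat_1 = [gamma(1) gamma(0) - gamma(1) gamma(2)] / det = [(0.2488)(2.0633) - (0.2488)(-0.2303)] / 4.19530545 = 0.57064768 / 4.19530545 = 0.136
  phi_hat_2 = [gamma(0) gamma(2) - gamma(1)^2] / det = [(2.0633)(-0.2303) - (0.2488)^2] / 4.19530545 = -0.53707943 / 4.19530545 = -0.128
So phi_hat = [0.1360, -0.1280].
Therefore phi_hat_1 = 0.1360.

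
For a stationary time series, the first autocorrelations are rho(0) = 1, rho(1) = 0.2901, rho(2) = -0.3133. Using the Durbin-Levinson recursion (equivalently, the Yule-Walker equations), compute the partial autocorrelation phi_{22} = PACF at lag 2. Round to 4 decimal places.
\phi_{22} = -0.4340

The PACF at lag k is phi_{kk}, the last component of the solution
to the Yule-Walker system G_k phi = r_k where
  (G_k)_{ij} = rho(|i - j|), (r_k)_i = rho(i), i,j = 1..k.
Equivalently, Durbin-Levinson gives phi_{kk} iteratively:
  phi_{11} = rho(1)
  phi_{kk} = [rho(k) - sum_{j=1..k-1} phi_{k-1,j} rho(k-j)]
            / [1 - sum_{j=1..k-1} phi_{k-1,j} rho(j)],
  phi_{k,j} = phi_{k-1,j} - phi_{kk} phi_{k-1,k-j},  j = 1..k-1.
Step k = 1:
  phi_11 = rho(1) = 0.2901.
Step k = 2:
  phi_22 = [rho(2) - phi_11 rho(1)] / [1 - phi_11 rho(1)] = [-0.3133 - (0.2901)(0.2901)] / [1 - (0.2901)(0.2901)]
         = -0.39745801 / 0.91584199 = -0.434.
Therefore phi_{22} = -0.4340.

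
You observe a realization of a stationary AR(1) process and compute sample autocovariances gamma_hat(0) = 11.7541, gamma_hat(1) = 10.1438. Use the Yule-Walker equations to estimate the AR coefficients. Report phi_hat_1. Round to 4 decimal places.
\hat\phi_{1} = 0.8630

The Yule-Walker equations for an AR(p) process read, in matrix form,
  Gamma_p phi = r_p,   with   (Gamma_p)_{ij} = gamma(|i - j|),
                       (r_p)_i = gamma(i),   i,j = 1..p.
Substitute the sample gammas (Toeplitz matrix and right-hand side of size 1):
  Gamma_p = [[11.7541]]
  r_p     = [10.1438]
With p = 1 this is the single equation gamma(0) phi_1 = gamma(1):
  phi_hat_1 = gamma(1) / gamma(0) = 10.1438 / 11.7541 = 0.8630.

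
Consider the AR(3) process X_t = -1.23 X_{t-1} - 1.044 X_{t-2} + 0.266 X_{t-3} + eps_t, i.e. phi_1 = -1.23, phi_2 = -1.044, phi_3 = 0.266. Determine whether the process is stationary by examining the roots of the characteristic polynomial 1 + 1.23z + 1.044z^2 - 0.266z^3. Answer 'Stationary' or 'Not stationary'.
\text{Not stationary}

The AR(p) characteristic polynomial is P(z) = 1 + 1.23z + 1.044z^2 - 0.266z^3.
Stationarity requires all roots to lie outside the unit circle, i.e. |z| > 1 for every root.
Degree 3: look for a simple real root z0 first, then factor out (1 - z/z0) and solve the remaining quadratic.
Testing z0 = 5: P(5) = 1 + (1.23)(5) + (1.044)(5)^2 + (-0.266)(5)^3
  = 1 + (6.15) + (26.1) + (-33.25) = 0.  So z_0 = 5 is a root, |z_0| = 5.
Divide out the factor (1 - 0.2 z) = (1 - z/z0) (since 1/z0 = 0.2):
  P(z) = (1 - 0.2 z)(1 + (1.43) z + (1.33) z^2)
  [check: z-coef 1.43 - (0.2) = 1.23; z^2-coef 1.33 - (0.2)(1.43) = 1.044; z^3-coef -(0.2)(1.33) = -0.266.]
Remaining roots from the quadratic factor 1 + (1.43) z + (1.33) z^2:
  Set 1 + (1.43) z + (1.33) z^2 = 0, i.e. a z^2 + b z + c = 0 with a = 1.33, b = 1.43, c = 1.
  Discriminant D = b^2 - 4ac = (1.43)^2 - 4*(1.33)*1 = 2.0449 - (5.32) = -3.2751.
  D < 0, so the roots are the complex-conjugate pair z = (-b +/- i sqrt(-D)) / (2a) = -0.5376 +/- 0.6803i.
  For a conjugate pair |z|^2 = z * conj(z) = (product of roots) = c/a = 1/(1.33) = 0.75188, so |z| = sqrt(0.75188) = 0.8671 for both roots.
Moduli of all roots: 5.0000, 0.8671, 0.8671.
All moduli strictly greater than 1? No.
Verdict: Not stationary.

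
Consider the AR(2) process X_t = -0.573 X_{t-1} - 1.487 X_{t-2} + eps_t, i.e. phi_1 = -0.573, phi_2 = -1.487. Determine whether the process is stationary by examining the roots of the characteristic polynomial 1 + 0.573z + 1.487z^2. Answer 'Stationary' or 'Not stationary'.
\text{Not stationary}

The AR(p) characteristic polynomial is P(z) = 1 + 0.573z + 1.487z^2.
Stationarity requires all roots to lie outside the unit circle, i.e. |z| > 1 for every root.
Set 1 + (0.573) z + (1.487) z^2 = 0, i.e. a z^2 + b z + c = 0 with a = 1.487, b = 0.573, c = 1.
Discriminant D = b^2 - 4ac = (0.573)^2 - 4*(1.487)*1 = 0.328329 - (5.948) = -5.619671.
D < 0, so the roots are the complex-conjugate pair z = (-b +/- i sqrt(-D)) / (2a) = -0.1927 +/- 0.7971i.
For a conjugate pair |z|^2 = z * conj(z) = (product of roots) = c/a = 1/(1.487) = 0.672495, so |z| = sqrt(0.672495) = 0.8201 for both roots.
Moduli of all roots: 0.8201, 0.8201.
All moduli strictly greater than 1? No.
Verdict: Not stationary.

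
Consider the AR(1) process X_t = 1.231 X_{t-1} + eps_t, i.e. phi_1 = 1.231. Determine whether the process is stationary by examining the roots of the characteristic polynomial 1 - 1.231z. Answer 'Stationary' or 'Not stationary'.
\text{Not stationary}

The AR(p) characteristic polynomial is P(z) = 1 - 1.231z.
Stationarity requires all roots to lie outside the unit circle, i.e. |z| > 1 for every root.
This is linear in z: 1 + (-1.231) z = 0  =>  z = -1/(-1.231) = 0.812348,  |z| = 0.812348.
Moduli of all roots: 0.8123.
All moduli strictly greater than 1? No.
Verdict: Not stationary.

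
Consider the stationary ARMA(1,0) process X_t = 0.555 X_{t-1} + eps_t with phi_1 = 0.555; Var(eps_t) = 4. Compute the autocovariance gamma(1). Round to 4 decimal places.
\gamma(1) = 3.2082

Multiply the model equation by X_{t-k} and take expectations. With theta_0 = psi_0 = 1 and psi_j the MA(infinity) weights, this gives
  gamma(k) - sum_i phi_i gamma(k-i) = c_k,
  c_k = sigma^2 * sum_{j=k..q} theta_j psi_{j-k}   (c_k = 0 for k > q),
using gamma(-m) = gamma(m).
Pure AR (q = 0): c_0 = sigma^2 = 4, c_k = 0 for k >= 1.
Equations for k = 0 and k = 1 (AR order 1):
  gamma(0) = phi_1 gamma(1) + c_0
  gamma(1) = phi_1 gamma(0) + c_1
Substituting the second into the first: gamma(0) (1 - phi_1^2) = c_0 + phi_1 c_1, so
  gamma(0) = c_0 / (1 - phi_1^2) = 4 / (1 - (0.555)^2) = 4 / 0.691975 = 5.780556.
  gamma(1) = phi_1 gamma(0) = (0.555)(5.780556) = 3.208208.
Therefore gamma(1) = 3.2082 (to 4 decimal places).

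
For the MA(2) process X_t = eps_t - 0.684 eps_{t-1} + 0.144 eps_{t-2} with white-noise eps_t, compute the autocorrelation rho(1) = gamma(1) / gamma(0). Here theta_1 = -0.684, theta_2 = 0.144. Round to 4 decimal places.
\rho(1) = -0.5257

For an MA(q) process with theta_0 = 1, the autocovariance is
  gamma(k) = sigma^2 * sum_{i=0..q-k} theta_i * theta_{i+k},
and rho(k) = gamma(k) / gamma(0). Sigma^2 cancels.
  numerator   = (1)*(-0.684) + (-0.684)*(0.144) = -0.782496.
  denominator = (1)^2 + (-0.684)^2 + (0.144)^2 = 1.488592.
  rho(1) = -0.782496 / 1.488592 = -0.5257.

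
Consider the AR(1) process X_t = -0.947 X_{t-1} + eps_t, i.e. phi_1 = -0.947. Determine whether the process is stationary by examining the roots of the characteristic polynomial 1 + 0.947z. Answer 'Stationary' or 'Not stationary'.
\text{Stationary}

The AR(p) characteristic polynomial is P(z) = 1 + 0.947z.
Stationarity requires all roots to lie outside the unit circle, i.e. |z| > 1 for every root.
This is linear in z: 1 + (0.947) z = 0  =>  z = -1/(0.947) = -1.055966,  |z| = 1.055966.
Moduli of all roots: 1.0560.
All moduli strictly greater than 1? Yes.
Verdict: Stationary.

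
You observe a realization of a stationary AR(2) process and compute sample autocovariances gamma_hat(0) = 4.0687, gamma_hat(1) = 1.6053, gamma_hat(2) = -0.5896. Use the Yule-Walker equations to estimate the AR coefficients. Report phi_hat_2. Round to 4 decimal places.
\hat\phi_{2} = -0.3560

The Yule-Walker equations for an AR(p) process read, in matrix form,
  Gamma_p phi = r_p,   with   (Gamma_p)_{ij} = gamma(|i - j|),
                       (r_p)_i = gamma(i),   i,j = 1..p.
Substitute the sample gammas (Toeplitz matrix and right-hand side of size 2):
  Gamma_p = [[4.0687, 1.6053], [1.6053, 4.0687]]
  r_p     = [1.6053, -0.5896]
Written out:
  4.0687 phi_1 + 1.6053 phi_2 = 1.6053
  1.6053 phi_1 + 4.0687 phi_2 = -0.5896
Solve by Cramer's rule:
  det = gamma(0)^2 - gamma(1)^2 = (4.0687)^2 - (1.6053)^2 = 16.55431969 - 2.57698809 = 13.9773316
  phi_hat_1 = [gamma(1) gamma(0) - gamma(1) gamma(2)] / det = [(1.6053)(4.0687) - (1.6053)(-0.5896)] / 13.9773316 = 7.47796899 / 13.9773316 = 0.535
  phi_hat_2 = [gamma(0) gamma(2) - gamma(1)^2] / det = [(4.0687)(-0.5896) - (1.6053)^2] / 13.9773316 = -4.97589361 / 13.9773316 = -0.356
So phi_hat = [0.5350, -0.3560].
Therefore phi_hat_2 = -0.3560.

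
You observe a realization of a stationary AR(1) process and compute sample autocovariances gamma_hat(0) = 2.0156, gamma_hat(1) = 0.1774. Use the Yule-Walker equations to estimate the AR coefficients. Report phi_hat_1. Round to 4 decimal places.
\hat\phi_{1} = 0.0880

The Yule-Walker equations for an AR(p) process read, in matrix form,
  Gamma_p phi = r_p,   with   (Gamma_p)_{ij} = gamma(|i - j|),
                       (r_p)_i = gamma(i),   i,j = 1..p.
Substitute the sample gammas (Toeplitz matrix and right-hand side of size 1):
  Gamma_p = [[2.0156]]
  r_p     = [0.1774]
With p = 1 this is the single equation gamma(0) phi_1 = gamma(1):
  phi_hat_1 = gamma(1) / gamma(0) = 0.1774 / 2.0156 = 0.0880.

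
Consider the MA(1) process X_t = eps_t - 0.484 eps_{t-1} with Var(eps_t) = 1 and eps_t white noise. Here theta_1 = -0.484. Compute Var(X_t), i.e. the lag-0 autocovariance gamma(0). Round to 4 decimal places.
\gamma(0) = 1.2343

For an MA(q) process X_t = eps_t + sum_i theta_i eps_{t-i} with
Var(eps_t) = sigma^2, the variance is
  gamma(0) = sigma^2 * (1 + sum_i theta_i^2).
  sum_i theta_i^2 = (-0.484)^2 = 0.234256.
  gamma(0) = 1 * (1 + 0.234256) = 1 * 1.234256 = 1.234256, which rounds to 1.2343.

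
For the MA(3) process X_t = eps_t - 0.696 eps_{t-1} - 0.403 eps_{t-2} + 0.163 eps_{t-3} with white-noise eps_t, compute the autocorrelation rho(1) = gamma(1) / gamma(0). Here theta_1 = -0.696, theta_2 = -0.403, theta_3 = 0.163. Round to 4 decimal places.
\rho(1) = -0.2876

For an MA(q) process with theta_0 = 1, the autocovariance is
  gamma(k) = sigma^2 * sum_{i=0..q-k} theta_i * theta_{i+k},
and rho(k) = gamma(k) / gamma(0). Sigma^2 cancels.
  numerator   = (1)*(-0.696) + (-0.696)*(-0.403) + (-0.403)*(0.163) = -0.481201.
  denominator = (1)^2 + (-0.696)^2 + (-0.403)^2 + (0.163)^2 = 1.673394.
  rho(1) = -0.481201 / 1.673394 = -0.2876.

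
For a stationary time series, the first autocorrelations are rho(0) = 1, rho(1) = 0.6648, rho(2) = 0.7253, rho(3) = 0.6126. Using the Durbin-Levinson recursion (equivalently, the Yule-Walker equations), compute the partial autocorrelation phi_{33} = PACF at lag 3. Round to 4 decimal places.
\phi_{33} = 0.0910

The PACF at lag k is phi_{kk}, the last component of the solution
to the Yule-Walker system G_k phi = r_k where
  (G_k)_{ij} = rho(|i - j|), (r_k)_i = rho(i), i,j = 1..k.
Equivalently, Durbin-Levinson gives phi_{kk} iteratively:
  phi_{11} = rho(1)
  phi_{kk} = [rho(k) - sum_{j=1..k-1} phi_{k-1,j} rho(k-j)]
            / [1 - sum_{j=1..k-1} phi_{k-1,j} rho(j)],
  phi_{k,j} = phi_{k-1,j} - phi_{kk} phi_{k-1,k-j},  j = 1..k-1.
Step k = 1:
  phi_11 = rho(1) = 0.6648.
Step k = 2:
  phi_22 = [rho(2) - phi_11 rho(1)] / [1 - phi_11 rho(1)] = [0.7253 - (0.6648)(0.6648)] / [1 - (0.6648)(0.6648)]
         = 0.28334096 / 0.55804096 = 0.507742.
  Update: phi_21 = phi_11 - phi_22 phi_11 = 0.6648 - (0.507742)(0.6648) = 0.327253.
Step k = 3:
  phi_33 = [rho(3) - phi_21 rho(2) - phi_22 rho(1)] / [1 - phi_21 rho(1) - phi_22 rho(2)]
    numerator   = 0.6126 - (0.327253)(0.7253) - (0.507742)(0.6648) = 0.03769639
    denominator = 1 - (0.327253)(0.6648) - (0.507742)(0.7253) = 0.41417679
  phi_33 = 0.03769639 / 0.41417679 = 0.091.
Therefore phi_{33} = 0.0910.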